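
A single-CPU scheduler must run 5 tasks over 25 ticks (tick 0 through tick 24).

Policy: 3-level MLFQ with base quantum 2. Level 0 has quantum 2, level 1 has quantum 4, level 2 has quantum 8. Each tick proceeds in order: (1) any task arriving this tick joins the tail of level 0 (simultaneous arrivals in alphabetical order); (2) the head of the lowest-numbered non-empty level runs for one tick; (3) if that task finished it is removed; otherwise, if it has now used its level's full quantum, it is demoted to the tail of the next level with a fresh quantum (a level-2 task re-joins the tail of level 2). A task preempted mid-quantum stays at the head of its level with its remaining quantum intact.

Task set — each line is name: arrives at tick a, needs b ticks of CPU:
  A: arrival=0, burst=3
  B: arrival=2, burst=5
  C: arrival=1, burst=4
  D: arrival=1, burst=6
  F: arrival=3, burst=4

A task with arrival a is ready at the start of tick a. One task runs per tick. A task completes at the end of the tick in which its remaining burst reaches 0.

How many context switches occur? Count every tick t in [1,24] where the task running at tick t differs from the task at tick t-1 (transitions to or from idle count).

context switches = 10

t=0: L0/L1/L2 = A/-/- → run A
t=1: L0/L1/L2 = ACD/-/- → run A
t=2: L0/L1/L2 = CDB/A/- → run C
t=3: L0/L1/L2 = CDBF/A/- → run C
t=4: L0/L1/L2 = DBF/AC/- → run D
t=5: L0/L1/L2 = DBF/AC/- → run D
t=6: L0/L1/L2 = BF/ACD/- → run B
t=7: L0/L1/L2 = BF/ACD/- → run B
t=8: L0/L1/L2 = F/ACDB/- → run F
t=9: L0/L1/L2 = F/ACDB/- → run F
t=10: L0/L1/L2 = -/ACDBF/- → run A
t=11: L0/L1/L2 = -/CDBF/- → run C
t=12: L0/L1/L2 = -/CDBF/- → run C
t=13: L0/L1/L2 = -/DBF/- → run D
t=14: L0/L1/L2 = -/DBF/- → run D
t=15: L0/L1/L2 = -/DBF/- → run D
t=16: L0/L1/L2 = -/DBF/- → run D
t=17: L0/L1/L2 = -/BF/- → run B
t=18: L0/L1/L2 = -/BF/- → run B
t=19: L0/L1/L2 = -/BF/- → run B
t=20: L0/L1/L2 = -/F/- → run F
t=21: L0/L1/L2 = -/F/- → run F
t=22: (idle)
t=23: (idle)
t=24: (idle)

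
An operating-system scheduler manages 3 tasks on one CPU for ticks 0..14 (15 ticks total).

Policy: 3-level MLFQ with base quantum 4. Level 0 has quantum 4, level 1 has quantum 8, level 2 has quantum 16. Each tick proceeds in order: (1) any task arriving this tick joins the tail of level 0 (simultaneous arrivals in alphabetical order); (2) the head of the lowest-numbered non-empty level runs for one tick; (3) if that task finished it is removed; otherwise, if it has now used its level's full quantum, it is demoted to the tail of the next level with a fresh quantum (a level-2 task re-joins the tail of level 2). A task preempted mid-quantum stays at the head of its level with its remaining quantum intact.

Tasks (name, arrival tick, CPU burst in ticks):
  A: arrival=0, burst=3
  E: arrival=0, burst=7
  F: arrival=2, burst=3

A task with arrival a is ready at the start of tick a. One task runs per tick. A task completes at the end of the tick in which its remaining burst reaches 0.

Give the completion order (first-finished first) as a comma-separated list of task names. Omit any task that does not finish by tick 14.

completion order = A, F, E

t=0: L0/L1/L2 = AE/-/- → run A
t=1: L0/L1/L2 = AE/-/- → run A
t=2: L0/L1/L2 = AEF/-/- → run A
t=3: L0/L1/L2 = EF/-/- → run E
t=4: L0/L1/L2 = EF/-/- → run E
t=5: L0/L1/L2 = EF/-/- → run E
t=6: L0/L1/L2 = EF/-/- → run E
t=7: L0/L1/L2 = F/E/- → run F
t=8: L0/L1/L2 = F/E/- → run F
t=9: L0/L1/L2 = F/E/- → run F
t=10: L0/L1/L2 = -/E/- → run E
t=11: L0/L1/L2 = -/E/- → run E
t=12: L0/L1/L2 = -/E/- → run E
t=13: (idle)
t=14: (idle)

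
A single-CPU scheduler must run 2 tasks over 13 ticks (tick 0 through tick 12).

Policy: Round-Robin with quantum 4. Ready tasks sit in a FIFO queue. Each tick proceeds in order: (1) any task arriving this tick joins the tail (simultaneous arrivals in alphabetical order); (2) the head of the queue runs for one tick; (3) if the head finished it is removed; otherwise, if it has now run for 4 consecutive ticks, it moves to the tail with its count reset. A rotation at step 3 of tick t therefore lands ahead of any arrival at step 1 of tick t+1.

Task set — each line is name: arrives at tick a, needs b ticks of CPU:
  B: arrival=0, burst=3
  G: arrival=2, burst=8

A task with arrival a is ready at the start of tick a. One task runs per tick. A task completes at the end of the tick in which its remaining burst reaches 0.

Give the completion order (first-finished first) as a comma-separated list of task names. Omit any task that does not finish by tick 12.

t=0: queue=[B] q_used=0 → run B
t=1: queue=[B] q_used=1 → run B
t=2: queue=[B,G] q_used=2 → run B
t=3: queue=[G] q_used=0 → run G
t=4: queue=[G] q_used=1 → run G
t=5: queue=[G] q_used=2 → run G
t=6: queue=[G] q_used=3 → run G
t=7: queue=[G] q_used=0 → run G
t=8: queue=[G] q_used=1 → run G
t=9: queue=[G] q_used=2 → run G
t=10: queue=[G] q_used=3 → run G
t=11: (idle)
t=12: (idle)

completion order = B, G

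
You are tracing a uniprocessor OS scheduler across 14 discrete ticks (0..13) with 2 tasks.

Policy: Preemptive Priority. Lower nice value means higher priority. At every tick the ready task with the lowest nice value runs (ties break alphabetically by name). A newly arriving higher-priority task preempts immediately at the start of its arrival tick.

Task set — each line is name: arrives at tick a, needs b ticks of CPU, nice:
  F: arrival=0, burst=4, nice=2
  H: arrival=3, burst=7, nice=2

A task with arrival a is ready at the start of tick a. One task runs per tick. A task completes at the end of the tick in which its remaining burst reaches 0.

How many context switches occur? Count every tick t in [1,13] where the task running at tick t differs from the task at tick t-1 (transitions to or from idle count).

t=0: ready={F} → run F
t=1: ready={F} → run F
t=2: ready={F} → run F
t=3: ready={F,H} → run F
t=4: ready={H} → run H
t=5: ready={H} → run H
t=6: ready={H} → run H
t=7: ready={H} → run H
t=8: ready={H} → run H
t=9: ready={H} → run H
t=10: ready={H} → run H
t=11: (idle)
t=12: (idle)
t=13: (idle)

context switches = 2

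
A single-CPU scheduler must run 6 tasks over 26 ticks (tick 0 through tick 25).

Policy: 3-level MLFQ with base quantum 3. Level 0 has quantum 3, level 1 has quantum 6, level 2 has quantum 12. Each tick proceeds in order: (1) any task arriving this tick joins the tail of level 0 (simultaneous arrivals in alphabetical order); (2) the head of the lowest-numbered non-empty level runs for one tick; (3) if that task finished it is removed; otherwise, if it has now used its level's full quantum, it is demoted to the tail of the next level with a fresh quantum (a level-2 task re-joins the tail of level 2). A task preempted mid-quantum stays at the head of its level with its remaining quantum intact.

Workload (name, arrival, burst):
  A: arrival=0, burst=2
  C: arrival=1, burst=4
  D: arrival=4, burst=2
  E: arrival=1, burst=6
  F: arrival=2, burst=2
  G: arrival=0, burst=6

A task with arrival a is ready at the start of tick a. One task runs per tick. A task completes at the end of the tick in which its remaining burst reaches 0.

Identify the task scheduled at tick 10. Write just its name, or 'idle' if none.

t=0: L0/L1/L2 = AG/-/- → run A
t=1: L0/L1/L2 = AGCE/-/- → run A
t=2: L0/L1/L2 = GCEF/-/- → run G
t=3: L0/L1/L2 = GCEF/-/- → run G
t=4: L0/L1/L2 = GCEFD/-/- → run G
t=5: L0/L1/L2 = CEFD/G/- → run C
t=6: L0/L1/L2 = CEFD/G/- → run C
t=7: L0/L1/L2 = CEFD/G/- → run C
t=8: L0/L1/L2 = EFD/GC/- → run E
t=9: L0/L1/L2 = EFD/GC/- → run E
t=10: L0/L1/L2 = EFD/GC/- → run E
t=11: L0/L1/L2 = FD/GCE/- → run F
t=12: L0/L1/L2 = FD/GCE/- → run F
t=13: L0/L1/L2 = D/GCE/- → run D
t=14: L0/L1/L2 = D/GCE/- → run D
t=15: L0/L1/L2 = -/GCE/- → run G
t=16: L0/L1/L2 = -/GCE/- → run G
t=17: L0/L1/L2 = -/GCE/- → run G
t=18: L0/L1/L2 = -/CE/- → run C
t=19: L0/L1/L2 = -/E/- → run E
t=20: L0/L1/L2 = -/E/- → run E
t=21: L0/L1/L2 = -/E/- → run E
t=22: (idle)
t=23: (idle)
t=24: (idle)
t=25: (idle)

running at tick 10 = E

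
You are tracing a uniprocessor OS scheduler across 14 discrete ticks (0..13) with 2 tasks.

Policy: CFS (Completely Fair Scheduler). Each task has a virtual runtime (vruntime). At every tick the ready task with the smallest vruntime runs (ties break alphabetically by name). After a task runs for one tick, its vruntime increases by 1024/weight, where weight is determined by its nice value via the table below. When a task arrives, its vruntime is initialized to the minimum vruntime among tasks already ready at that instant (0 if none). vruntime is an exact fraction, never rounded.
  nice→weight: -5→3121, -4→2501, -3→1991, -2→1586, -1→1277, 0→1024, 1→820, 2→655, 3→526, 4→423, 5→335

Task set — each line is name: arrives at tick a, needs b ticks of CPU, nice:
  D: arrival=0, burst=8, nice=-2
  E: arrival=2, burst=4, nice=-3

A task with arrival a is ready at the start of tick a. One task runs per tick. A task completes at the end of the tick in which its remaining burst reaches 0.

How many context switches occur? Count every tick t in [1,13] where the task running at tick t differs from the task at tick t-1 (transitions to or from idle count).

t=0: vr[D=0] → run D
t=1: vr[D=512/793] → run D
t=2: vr[D=1024/793 E=1024/793] → run D
t=3: vr[D=1536/793 E=1024/793] → run E
t=4: vr[D=1536/793 E=2850816/1578863] → run E
t=5: vr[D=1536/793 E=3662848/1578863] → run D
t=6: vr[D=2048/793 E=3662848/1578863] → run E
t=7: vr[D=2048/793 E=4474880/1578863] → run D
t=8: vr[D=2560/793 E=4474880/1578863] → run E
t=9: vr[D=2560/793] → run D
t=10: vr[D=3072/793] → run D
t=11: vr[D=3584/793] → run D
t=12: (idle)
t=13: (idle)

context switches = 7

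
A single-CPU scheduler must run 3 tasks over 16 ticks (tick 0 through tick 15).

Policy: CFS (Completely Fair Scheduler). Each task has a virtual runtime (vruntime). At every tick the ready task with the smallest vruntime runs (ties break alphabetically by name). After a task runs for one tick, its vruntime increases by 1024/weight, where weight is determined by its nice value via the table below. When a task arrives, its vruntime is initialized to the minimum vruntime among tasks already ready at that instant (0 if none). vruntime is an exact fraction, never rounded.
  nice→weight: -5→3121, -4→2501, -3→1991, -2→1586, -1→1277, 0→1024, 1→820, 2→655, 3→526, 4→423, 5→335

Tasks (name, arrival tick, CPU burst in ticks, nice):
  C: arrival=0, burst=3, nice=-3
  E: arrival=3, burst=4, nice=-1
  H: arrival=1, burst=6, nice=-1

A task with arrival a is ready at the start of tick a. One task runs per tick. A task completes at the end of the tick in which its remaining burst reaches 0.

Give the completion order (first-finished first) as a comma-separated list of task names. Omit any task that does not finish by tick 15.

completion order = C, E, H

t=0: vr[C=0] → run C
t=1: vr[C=1024/1991 H=1024/1991] → run C
t=2: vr[C=2048/1991 H=1024/1991] → run H
t=3: vr[C=2048/1991 E=2048/1991 H=3346432/2542507] → run C
t=4: vr[E=2048/1991 H=3346432/2542507] → run E
t=5: vr[E=4654080/2542507 H=3346432/2542507] → run H
t=6: vr[E=4654080/2542507 H=5385216/2542507] → run E
t=7: vr[E=6692864/2542507 H=5385216/2542507] → run H
t=8: vr[E=6692864/2542507 H=7424000/2542507] → run E
t=9: vr[E=8731648/2542507 H=7424000/2542507] → run H
t=10: vr[E=8731648/2542507 H=9462784/2542507] → run E
t=11: vr[H=9462784/2542507] → run H
t=12: vr[H=11501568/2542507] → run H
t=13: (idle)
t=14: (idle)
t=15: (idle)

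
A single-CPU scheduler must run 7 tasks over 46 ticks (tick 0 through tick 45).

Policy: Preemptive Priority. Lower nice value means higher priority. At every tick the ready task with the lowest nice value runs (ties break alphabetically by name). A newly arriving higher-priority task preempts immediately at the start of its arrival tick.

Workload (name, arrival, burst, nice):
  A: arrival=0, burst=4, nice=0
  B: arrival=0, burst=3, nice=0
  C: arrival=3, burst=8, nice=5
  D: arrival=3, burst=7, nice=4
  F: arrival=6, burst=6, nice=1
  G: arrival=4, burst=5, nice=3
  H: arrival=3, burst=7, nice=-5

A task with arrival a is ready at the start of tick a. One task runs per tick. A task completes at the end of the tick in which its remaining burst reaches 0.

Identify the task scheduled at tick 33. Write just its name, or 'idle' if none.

running at tick 33 = C

t=0: ready={A,B} → run A
t=1: ready={A,B} → run A
t=2: ready={A,B} → run A
t=3: ready={A,B,C,D,H} → run H
t=4: ready={A,B,C,D,G,H} → run H
t=5: ready={A,B,C,D,G,H} → run H
t=6: ready={A,B,C,D,F,G,H} → run H
t=7: ready={A,B,C,D,F,G,H} → run H
t=8: ready={A,B,C,D,F,G,H} → run H
t=9: ready={A,B,C,D,F,G,H} → run H
t=10: ready={A,B,C,D,F,G} → run A
t=11: ready={B,C,D,F,G} → run B
t=12: ready={B,C,D,F,G} → run B
t=13: ready={B,C,D,F,G} → run B
t=14: ready={C,D,F,G} → run F
t=15: ready={C,D,F,G} → run F
t=16: ready={C,D,F,G} → run F
t=17: ready={C,D,F,G} → run F
t=18: ready={C,D,F,G} → run F
t=19: ready={C,D,F,G} → run F
t=20: ready={C,D,G} → run G
t=21: ready={C,D,G} → run G
t=22: ready={C,D,G} → run G
t=23: ready={C,D,G} → run G
t=24: ready={C,D,G} → run G
t=25: ready={C,D} → run D
t=26: ready={C,D} → run D
t=27: ready={C,D} → run D
t=28: ready={C,D} → run D
t=29: ready={C,D} → run D
t=30: ready={C,D} → run D
t=31: ready={C,D} → run D
t=32: ready={C} → run C
t=33: ready={C} → run C
t=34: ready={C} → run C
t=35: ready={C} → run C
t=36: ready={C} → run C
t=37: ready={C} → run C
t=38: ready={C} → run C
t=39: ready={C} → run C
t=40: (idle)
t=41: (idle)
t=42: (idle)
t=43: (idle)
t=44: (idle)
t=45: (idle)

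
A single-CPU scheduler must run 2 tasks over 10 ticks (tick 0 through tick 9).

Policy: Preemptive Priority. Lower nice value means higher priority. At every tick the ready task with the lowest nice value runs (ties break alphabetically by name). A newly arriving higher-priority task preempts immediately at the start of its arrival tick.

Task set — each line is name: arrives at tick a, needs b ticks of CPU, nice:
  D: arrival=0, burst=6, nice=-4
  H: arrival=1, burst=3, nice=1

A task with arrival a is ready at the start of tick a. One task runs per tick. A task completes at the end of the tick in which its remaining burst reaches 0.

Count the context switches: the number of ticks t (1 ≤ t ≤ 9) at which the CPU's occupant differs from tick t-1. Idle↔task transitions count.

t=0: ready={D} → run D
t=1: ready={D,H} → run D
t=2: ready={D,H} → run D
t=3: ready={D,H} → run D
t=4: ready={D,H} → run D
t=5: ready={D,H} → run D
t=6: ready={H} → run H
t=7: ready={H} → run H
t=8: ready={H} → run H
t=9: (idle)

context switches = 2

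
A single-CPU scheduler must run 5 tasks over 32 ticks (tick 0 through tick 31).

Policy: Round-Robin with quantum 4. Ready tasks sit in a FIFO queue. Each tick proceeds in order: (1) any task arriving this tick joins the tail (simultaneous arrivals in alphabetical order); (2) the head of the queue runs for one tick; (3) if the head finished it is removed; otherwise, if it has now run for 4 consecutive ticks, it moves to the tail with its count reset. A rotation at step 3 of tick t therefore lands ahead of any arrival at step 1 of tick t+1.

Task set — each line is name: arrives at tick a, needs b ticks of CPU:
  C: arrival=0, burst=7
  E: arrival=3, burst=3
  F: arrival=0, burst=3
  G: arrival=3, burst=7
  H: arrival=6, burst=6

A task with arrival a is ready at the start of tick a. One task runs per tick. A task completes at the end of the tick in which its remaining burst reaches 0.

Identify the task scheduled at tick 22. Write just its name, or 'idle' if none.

t=0: queue=[C,F] q_used=0 → run C
t=1: queue=[C,F] q_used=1 → run C
t=2: queue=[C,F] q_used=2 → run C
t=3: queue=[C,F,E,G] q_used=3 → run C
t=4: queue=[F,E,G,C] q_used=0 → run F
t=5: queue=[F,E,G,C] q_used=1 → run F
t=6: queue=[F,E,G,C,H] q_used=2 → run F
t=7: queue=[E,G,C,H] q_used=0 → run E
t=8: queue=[E,G,C,H] q_used=1 → run E
t=9: queue=[E,G,C,H] q_used=2 → run E
t=10: queue=[G,C,H] q_used=0 → run G
t=11: queue=[G,C,H] q_used=1 → run G
t=12: queue=[G,C,H] q_used=2 → run G
t=13: queue=[G,C,H] q_used=3 → run G
t=14: queue=[C,H,G] q_used=0 → run C
t=15: queue=[C,H,G] q_used=1 → run C
t=16: queue=[C,H,G] q_used=2 → run C
t=17: queue=[H,G] q_used=0 → run H
t=18: queue=[H,G] q_used=1 → run H
t=19: queue=[H,G] q_used=2 → run H
t=20: queue=[H,G] q_used=3 → run H
t=21: queue=[G,H] q_used=0 → run G
t=22: queue=[G,H] q_used=1 → run G
t=23: queue=[G,H] q_used=2 → run G
t=24: queue=[H] q_used=0 → run H
t=25: queue=[H] q_used=1 → run H
t=26: (idle)
t=27: (idle)
t=28: (idle)
t=29: (idle)
t=30: (idle)
t=31: (idle)

running at tick 22 = G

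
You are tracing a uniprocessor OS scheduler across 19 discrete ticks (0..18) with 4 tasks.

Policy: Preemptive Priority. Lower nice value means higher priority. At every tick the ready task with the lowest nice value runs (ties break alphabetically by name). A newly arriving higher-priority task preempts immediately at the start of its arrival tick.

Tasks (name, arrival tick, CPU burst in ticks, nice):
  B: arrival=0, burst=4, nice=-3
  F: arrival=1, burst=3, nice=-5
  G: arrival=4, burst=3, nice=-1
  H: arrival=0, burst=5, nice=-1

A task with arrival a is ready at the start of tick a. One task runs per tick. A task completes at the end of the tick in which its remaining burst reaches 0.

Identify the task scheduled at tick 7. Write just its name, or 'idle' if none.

running at tick 7 = G

t=0: ready={B,H} → run B
t=1: ready={B,F,H} → run F
t=2: ready={B,F,H} → run F
t=3: ready={B,F,H} → run F
t=4: ready={B,G,H} → run B
t=5: ready={B,G,H} → run B
t=6: ready={B,G,H} → run B
t=7: ready={G,H} → run G
t=8: ready={G,H} → run G
t=9: ready={G,H} → run G
t=10: ready={H} → run H
t=11: ready={H} → run H
t=12: ready={H} → run H
t=13: ready={H} → run H
t=14: ready={H} → run H
t=15: (idle)
t=16: (idle)
t=17: (idle)
t=18: (idle)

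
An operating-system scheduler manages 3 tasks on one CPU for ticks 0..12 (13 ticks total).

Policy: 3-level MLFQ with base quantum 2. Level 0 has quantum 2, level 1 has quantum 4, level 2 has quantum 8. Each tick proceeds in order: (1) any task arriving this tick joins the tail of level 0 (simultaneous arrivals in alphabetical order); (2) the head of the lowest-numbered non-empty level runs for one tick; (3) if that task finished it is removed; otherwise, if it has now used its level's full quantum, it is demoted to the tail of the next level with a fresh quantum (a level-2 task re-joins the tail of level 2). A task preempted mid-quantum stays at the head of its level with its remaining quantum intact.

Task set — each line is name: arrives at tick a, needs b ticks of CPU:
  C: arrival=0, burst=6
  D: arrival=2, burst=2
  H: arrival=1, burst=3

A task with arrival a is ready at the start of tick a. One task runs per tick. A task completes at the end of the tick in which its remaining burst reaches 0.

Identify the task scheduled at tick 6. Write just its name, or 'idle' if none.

running at tick 6 = C

t=0: L0/L1/L2 = C/-/- → run C
t=1: L0/L1/L2 = CH/-/- → run C
t=2: L0/L1/L2 = HD/C/- → run H
t=3: L0/L1/L2 = HD/C/- → run H
t=4: L0/L1/L2 = D/CH/- → run D
t=5: L0/L1/L2 = D/CH/- → run D
t=6: L0/L1/L2 = -/CH/- → run C
t=7: L0/L1/L2 = -/CH/- → run C
t=8: L0/L1/L2 = -/CH/- → run C
t=9: L0/L1/L2 = -/CH/- → run C
t=10: L0/L1/L2 = -/H/- → run H
t=11: (idle)
t=12: (idle)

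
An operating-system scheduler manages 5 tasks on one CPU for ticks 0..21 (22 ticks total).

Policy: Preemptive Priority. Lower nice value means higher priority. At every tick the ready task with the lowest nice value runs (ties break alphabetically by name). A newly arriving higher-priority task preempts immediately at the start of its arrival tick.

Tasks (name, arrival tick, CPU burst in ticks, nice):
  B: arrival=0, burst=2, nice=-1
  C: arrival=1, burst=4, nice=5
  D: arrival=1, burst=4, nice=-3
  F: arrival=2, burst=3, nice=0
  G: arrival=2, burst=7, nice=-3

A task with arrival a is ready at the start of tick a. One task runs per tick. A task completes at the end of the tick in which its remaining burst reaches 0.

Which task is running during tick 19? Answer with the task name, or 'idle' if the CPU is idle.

t=0: ready={B} → run B
t=1: ready={B,C,D} → run D
t=2: ready={B,C,D,F,G} → run D
t=3: ready={B,C,D,F,G} → run D
t=4: ready={B,C,D,F,G} → run D
t=5: ready={B,C,F,G} → run G
t=6: ready={B,C,F,G} → run G
t=7: ready={B,C,F,G} → run G
t=8: ready={B,C,F,G} → run G
t=9: ready={B,C,F,G} → run G
t=10: ready={B,C,F,G} → run G
t=11: ready={B,C,F,G} → run G
t=12: ready={B,C,F} → run B
t=13: ready={C,F} → run F
t=14: ready={C,F} → run F
t=15: ready={C,F} → run F
t=16: ready={C} → run C
t=17: ready={C} → run C
t=18: ready={C} → run C
t=19: ready={C} → run C
t=20: (idle)
t=21: (idle)

running at tick 19 = C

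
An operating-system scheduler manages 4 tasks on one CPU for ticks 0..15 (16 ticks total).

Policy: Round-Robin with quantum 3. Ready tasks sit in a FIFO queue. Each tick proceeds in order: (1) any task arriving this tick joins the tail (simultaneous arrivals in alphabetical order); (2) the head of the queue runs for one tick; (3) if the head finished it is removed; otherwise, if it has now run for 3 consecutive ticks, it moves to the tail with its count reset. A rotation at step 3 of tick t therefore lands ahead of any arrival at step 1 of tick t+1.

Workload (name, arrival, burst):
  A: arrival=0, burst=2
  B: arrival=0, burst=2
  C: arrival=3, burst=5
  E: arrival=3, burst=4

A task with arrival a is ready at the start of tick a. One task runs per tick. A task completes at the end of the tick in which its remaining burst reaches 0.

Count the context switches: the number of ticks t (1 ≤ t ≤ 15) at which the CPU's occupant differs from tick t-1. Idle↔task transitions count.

t=0: queue=[A,B] q_used=0 → run A
t=1: queue=[A,B] q_used=1 → run A
t=2: queue=[B] q_used=0 → run B
t=3: queue=[B,C,E] q_used=1 → run B
t=4: queue=[C,E] q_used=0 → run C
t=5: queue=[C,E] q_used=1 → run C
t=6: queue=[C,E] q_used=2 → run C
t=7: queue=[E,C] q_used=0 → run E
t=8: queue=[E,C] q_used=1 → run E
t=9: queue=[E,C] q_used=2 → run E
t=10: queue=[C,E] q_used=0 → run C
t=11: queue=[C,E] q_used=1 → run C
t=12: queue=[E] q_used=0 → run E
t=13: (idle)
t=14: (idle)
t=15: (idle)

context switches = 6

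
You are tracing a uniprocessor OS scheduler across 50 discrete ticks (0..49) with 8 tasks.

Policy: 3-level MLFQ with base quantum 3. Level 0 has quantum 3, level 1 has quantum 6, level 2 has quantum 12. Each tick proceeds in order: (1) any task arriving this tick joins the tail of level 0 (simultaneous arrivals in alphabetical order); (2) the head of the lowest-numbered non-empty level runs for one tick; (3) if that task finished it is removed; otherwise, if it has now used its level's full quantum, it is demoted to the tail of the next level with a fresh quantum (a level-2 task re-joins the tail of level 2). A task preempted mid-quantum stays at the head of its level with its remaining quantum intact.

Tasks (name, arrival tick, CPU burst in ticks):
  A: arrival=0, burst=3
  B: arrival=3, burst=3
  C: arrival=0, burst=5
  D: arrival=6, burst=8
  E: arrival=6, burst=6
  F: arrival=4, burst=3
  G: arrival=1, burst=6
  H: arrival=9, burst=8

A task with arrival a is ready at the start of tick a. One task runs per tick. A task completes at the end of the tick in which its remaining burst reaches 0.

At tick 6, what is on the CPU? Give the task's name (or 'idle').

running at tick 6 = G

t=0: L0/L1/L2 = AC/-/- → run A
t=1: L0/L1/L2 = ACG/-/- → run A
t=2: L0/L1/L2 = ACG/-/- → run A
t=3: L0/L1/L2 = CGB/-/- → run C
t=4: L0/L1/L2 = CGBF/-/- → run C
t=5: L0/L1/L2 = CGBF/-/- → run C
t=6: L0/L1/L2 = GBFDE/C/- → run G
t=7: L0/L1/L2 = GBFDE/C/- → run G
t=8: L0/L1/L2 = GBFDE/C/- → run G
t=9: L0/L1/L2 = BFDEH/CG/- → run B
t=10: L0/L1/L2 = BFDEH/CG/- → run B
t=11: L0/L1/L2 = BFDEH/CG/- → run B
t=12: L0/L1/L2 = FDEH/CG/- → run F
t=13: L0/L1/L2 = FDEH/CG/- → run F
t=14: L0/L1/L2 = FDEH/CG/- → run F
t=15: L0/L1/L2 = DEH/CG/- → run D
t=16: L0/L1/L2 = DEH/CG/- → run D
t=17: L0/L1/L2 = DEH/CG/- → run D
t=18: L0/L1/L2 = EH/CGD/- → run E
t=19: L0/L1/L2 = EH/CGD/- → run E
t=20: L0/L1/L2 = EH/CGD/- → run E
t=21: L0/L1/L2 = H/CGDE/- → run H
t=22: L0/L1/L2 = H/CGDE/- → run H
t=23: L0/L1/L2 = H/CGDE/- → run H
t=24: L0/L1/L2 = -/CGDEH/- → run C
t=25: L0/L1/L2 = -/CGDEH/- → run C
t=26: L0/L1/L2 = -/GDEH/- → run G
t=27: L0/L1/L2 = -/GDEH/- → run G
t=28: L0/L1/L2 = -/GDEH/- → run G
t=29: L0/L1/L2 = -/DEH/- → run D
t=30: L0/L1/L2 = -/DEH/- → run D
t=31: L0/L1/L2 = -/DEH/- → run D
t=32: L0/L1/L2 = -/DEH/- → run D
t=33: L0/L1/L2 = -/DEH/- → run D
t=34: L0/L1/L2 = -/EH/- → run E
t=35: L0/L1/L2 = -/EH/- → run E
t=36: L0/L1/L2 = -/EH/- → run E
t=37: L0/L1/L2 = -/H/- → run H
t=38: L0/L1/L2 = -/H/- → run H
t=39: L0/L1/L2 = -/H/- → run H
t=40: L0/L1/L2 = -/H/- → run H
t=41: L0/L1/L2 = -/H/- → run H
t=42: (idle)
t=43: (idle)
t=44: (idle)
t=45: (idle)
t=46: (idle)
t=47: (idle)
t=48: (idle)
t=49: (idle)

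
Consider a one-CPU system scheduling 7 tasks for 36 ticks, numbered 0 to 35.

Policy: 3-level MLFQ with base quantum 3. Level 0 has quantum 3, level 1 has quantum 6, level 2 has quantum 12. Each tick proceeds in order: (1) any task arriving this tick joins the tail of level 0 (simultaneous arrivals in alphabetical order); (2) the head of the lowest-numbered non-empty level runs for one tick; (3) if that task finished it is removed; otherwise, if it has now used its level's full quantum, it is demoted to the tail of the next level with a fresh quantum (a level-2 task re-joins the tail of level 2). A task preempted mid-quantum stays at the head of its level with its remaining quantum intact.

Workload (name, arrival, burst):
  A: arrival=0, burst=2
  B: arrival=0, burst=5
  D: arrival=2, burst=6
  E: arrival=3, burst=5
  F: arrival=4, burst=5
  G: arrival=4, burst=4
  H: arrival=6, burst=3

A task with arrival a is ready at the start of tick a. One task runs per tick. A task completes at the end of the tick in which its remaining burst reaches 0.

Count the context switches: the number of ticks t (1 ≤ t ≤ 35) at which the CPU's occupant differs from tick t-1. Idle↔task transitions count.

t=0: L0/L1/L2 = AB/-/- → run A
t=1: L0/L1/L2 = AB/-/- → run A
t=2: L0/L1/L2 = BD/-/- → run B
t=3: L0/L1/L2 = BDE/-/- → run B
t=4: L0/L1/L2 = BDEFG/-/- → run B
t=5: L0/L1/L2 = DEFG/B/- → run D
t=6: L0/L1/L2 = DEFGH/B/- → run D
t=7: L0/L1/L2 = DEFGH/B/- → run D
t=8: L0/L1/L2 = EFGH/BD/- → run E
t=9: L0/L1/L2 = EFGH/BD/- → run E
t=10: L0/L1/L2 = EFGH/BD/- → run E
t=11: L0/L1/L2 = FGH/BDE/- → run F
t=12: L0/L1/L2 = FGH/BDE/- → run F
t=13: L0/L1/L2 = FGH/BDE/- → run F
t=14: L0/L1/L2 = GH/BDEF/- → run G
t=15: L0/L1/L2 = GH/BDEF/- → run G
t=16: L0/L1/L2 = GH/BDEF/- → run G
t=17: L0/L1/L2 = H/BDEFG/- → run H
t=18: L0/L1/L2 = H/BDEFG/- → run H
t=19: L0/L1/L2 = H/BDEFG/- → run H
t=20: L0/L1/L2 = -/BDEFG/- → run B
t=21: L0/L1/L2 = -/BDEFG/- → run B
t=22: L0/L1/L2 = -/DEFG/- → run D
t=23: L0/L1/L2 = -/DEFG/- → run D
t=24: L0/L1/L2 = -/DEFG/- → run D
t=25: L0/L1/L2 = -/EFG/- → run E
t=26: L0/L1/L2 = -/EFG/- → run E
t=27: L0/L1/L2 = -/FG/- → run F
t=28: L0/L1/L2 = -/FG/- → run F
t=29: L0/L1/L2 = -/G/- → run G
t=30: (idle)
t=31: (idle)
t=32: (idle)
t=33: (idle)
t=34: (idle)
t=35: (idle)

context switches = 12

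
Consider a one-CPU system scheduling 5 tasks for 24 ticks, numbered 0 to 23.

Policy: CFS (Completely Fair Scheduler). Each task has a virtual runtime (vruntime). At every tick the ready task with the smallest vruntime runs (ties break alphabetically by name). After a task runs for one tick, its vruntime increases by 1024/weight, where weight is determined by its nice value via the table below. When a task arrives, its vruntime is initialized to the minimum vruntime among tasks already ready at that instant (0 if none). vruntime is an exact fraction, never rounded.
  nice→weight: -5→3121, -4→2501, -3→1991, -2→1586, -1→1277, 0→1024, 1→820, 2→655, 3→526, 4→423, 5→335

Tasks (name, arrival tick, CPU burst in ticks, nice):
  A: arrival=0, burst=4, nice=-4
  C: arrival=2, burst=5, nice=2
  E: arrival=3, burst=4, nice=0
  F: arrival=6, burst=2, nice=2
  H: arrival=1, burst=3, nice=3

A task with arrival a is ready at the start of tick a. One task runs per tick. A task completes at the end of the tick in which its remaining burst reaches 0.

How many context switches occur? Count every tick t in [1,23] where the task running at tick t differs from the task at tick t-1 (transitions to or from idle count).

t=0: vr[A=0] → run A
t=1: vr[A=1024/2501 H=1024/2501] → run A
t=2: vr[A=2048/2501 C=1024/2501 H=1024/2501] → run C
t=3: vr[A=2048/2501 C=3231744/1638155 E=1024/2501 H=1024/2501] → run E
t=4: vr[A=2048/2501 C=3231744/1638155 E=3525/2501 H=1024/2501] → run H
t=5: vr[A=2048/2501 C=3231744/1638155 E=3525/2501 H=1549824/657763] → run A
t=6: vr[A=3072/2501 C=3231744/1638155 E=3525/2501 F=3072/2501 H=1549824/657763] → run A
t=7: vr[C=3231744/1638155 E=3525/2501 F=3072/2501 H=1549824/657763] → run F
t=8: vr[C=3231744/1638155 E=3525/2501 F=4573184/1638155 H=1549824/657763] → run E
t=9: vr[C=3231744/1638155 E=6026/2501 F=4573184/1638155 H=1549824/657763] → run C
t=10: vr[C=5792768/1638155 E=6026/2501 F=4573184/1638155 H=1549824/657763] → run H
t=11: vr[C=5792768/1638155 E=6026/2501 F=4573184/1638155 H=2830336/657763] → run E
t=12: vr[C=5792768/1638155 E=8527/2501 F=4573184/1638155 H=2830336/657763] → run F
t=13: vr[C=5792768/1638155 E=8527/2501 H=2830336/657763] → run E
t=14: vr[C=5792768/1638155 H=2830336/657763] → run C
t=15: vr[C=8353792/1638155 H=2830336/657763] → run H
t=16: vr[C=8353792/1638155] → run C
t=17: vr[C=10914816/1638155] → run C
t=18: (idle)
t=19: (idle)
t=20: (idle)
t=21: (idle)
t=22: (idle)
t=23: (idle)

context switches = 15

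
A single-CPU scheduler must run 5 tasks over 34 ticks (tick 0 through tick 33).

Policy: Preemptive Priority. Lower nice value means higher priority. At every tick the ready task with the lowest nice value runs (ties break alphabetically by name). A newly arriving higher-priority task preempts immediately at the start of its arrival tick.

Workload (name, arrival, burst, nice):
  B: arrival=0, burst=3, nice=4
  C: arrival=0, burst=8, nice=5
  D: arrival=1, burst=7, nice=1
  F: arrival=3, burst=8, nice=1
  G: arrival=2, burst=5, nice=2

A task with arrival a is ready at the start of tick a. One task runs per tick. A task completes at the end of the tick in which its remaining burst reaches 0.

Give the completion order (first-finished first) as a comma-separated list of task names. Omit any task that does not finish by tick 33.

completion order = D, F, G, B, C

t=0: ready={B,C} → run B
t=1: ready={B,C,D} → run D
t=2: ready={B,C,D,G} → run D
t=3: ready={B,C,D,F,G} → run D
t=4: ready={B,C,D,F,G} → run D
t=5: ready={B,C,D,F,G} → run D
t=6: ready={B,C,D,F,G} → run D
t=7: ready={B,C,D,F,G} → run D
t=8: ready={B,C,F,G} → run F
t=9: ready={B,C,F,G} → run F
t=10: ready={B,C,F,G} → run F
t=11: ready={B,C,F,G} → run F
t=12: ready={B,C,F,G} → run F
t=13: ready={B,C,F,G} → run F
t=14: ready={B,C,F,G} → run F
t=15: ready={B,C,F,G} → run F
t=16: ready={B,C,G} → run G
t=17: ready={B,C,G} → run G
t=18: ready={B,C,G} → run G
t=19: ready={B,C,G} → run G
t=20: ready={B,C,G} → run G
t=21: ready={B,C} → run B
t=22: ready={B,C} → run B
t=23: ready={C} → run C
t=24: ready={C} → run C
t=25: ready={C} → run C
t=26: ready={C} → run C
t=27: ready={C} → run C
t=28: ready={C} → run C
t=29: ready={C} → run C
t=30: ready={C} → run C
t=31: (idle)
t=32: (idle)
t=33: (idle)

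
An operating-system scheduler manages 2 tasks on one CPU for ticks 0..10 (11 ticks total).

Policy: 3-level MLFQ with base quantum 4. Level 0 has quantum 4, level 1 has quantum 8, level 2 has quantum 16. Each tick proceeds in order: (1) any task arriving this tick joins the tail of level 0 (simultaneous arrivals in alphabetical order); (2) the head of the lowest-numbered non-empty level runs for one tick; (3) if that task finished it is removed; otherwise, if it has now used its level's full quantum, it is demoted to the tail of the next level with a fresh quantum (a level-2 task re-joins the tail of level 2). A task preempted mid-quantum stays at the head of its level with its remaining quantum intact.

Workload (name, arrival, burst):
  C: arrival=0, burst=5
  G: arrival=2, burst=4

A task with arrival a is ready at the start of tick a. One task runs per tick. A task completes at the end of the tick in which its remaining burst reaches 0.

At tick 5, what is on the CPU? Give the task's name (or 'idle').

t=0: L0/L1/L2 = C/-/- → run C
t=1: L0/L1/L2 = C/-/- → run C
t=2: L0/L1/L2 = CG/-/- → run C
t=3: L0/L1/L2 = CG/-/- → run C
t=4: L0/L1/L2 = G/C/- → run G
t=5: L0/L1/L2 = G/C/- → run G
t=6: L0/L1/L2 = G/C/- → run G
t=7: L0/L1/L2 = G/C/- → run G
t=8: L0/L1/L2 = -/C/- → run C
t=9: (idle)
t=10: (idle)

running at tick 5 = G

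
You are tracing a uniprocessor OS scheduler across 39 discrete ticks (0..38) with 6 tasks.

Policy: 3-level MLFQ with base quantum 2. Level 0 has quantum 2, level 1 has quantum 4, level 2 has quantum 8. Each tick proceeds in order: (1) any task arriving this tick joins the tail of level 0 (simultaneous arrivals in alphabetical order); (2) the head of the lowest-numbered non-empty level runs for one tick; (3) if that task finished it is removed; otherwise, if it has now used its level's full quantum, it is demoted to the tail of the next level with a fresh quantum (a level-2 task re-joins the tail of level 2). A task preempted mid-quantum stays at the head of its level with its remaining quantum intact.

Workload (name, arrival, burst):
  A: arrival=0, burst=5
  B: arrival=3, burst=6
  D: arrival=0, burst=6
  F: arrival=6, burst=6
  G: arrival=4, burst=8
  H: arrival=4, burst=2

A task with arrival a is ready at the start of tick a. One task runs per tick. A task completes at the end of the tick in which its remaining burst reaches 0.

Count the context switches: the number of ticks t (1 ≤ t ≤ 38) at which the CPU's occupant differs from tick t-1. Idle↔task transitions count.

t=0: L0/L1/L2 = AD/-/- → run A
t=1: L0/L1/L2 = AD/-/- → run A
t=2: L0/L1/L2 = D/A/- → run D
t=3: L0/L1/L2 = DB/A/- → run D
t=4: L0/L1/L2 = BGH/AD/- → run B
t=5: L0/L1/L2 = BGH/AD/- → run B
t=6: L0/L1/L2 = GHF/ADB/- → run G
t=7: L0/L1/L2 = GHF/ADB/- → run G
t=8: L0/L1/L2 = HF/ADBG/- → run H
t=9: L0/L1/L2 = HF/ADBG/- → run H
t=10: L0/L1/L2 = F/ADBG/- → run F
t=11: L0/L1/L2 = F/ADBG/- → run F
t=12: L0/L1/L2 = -/ADBGF/- → run A
t=13: L0/L1/L2 = -/ADBGF/- → run A
t=14: L0/L1/L2 = -/ADBGF/- → run A
t=15: L0/L1/L2 = -/DBGF/- → run D
t=16: L0/L1/L2 = -/DBGF/- → run D
t=17: L0/L1/L2 = -/DBGF/- → run D
t=18: L0/L1/L2 = -/DBGF/- → run D
t=19: L0/L1/L2 = -/BGF/- → run B
t=20: L0/L1/L2 = -/BGF/- → run B
t=21: L0/L1/L2 = -/BGF/- → run B
t=22: L0/L1/L2 = -/BGF/- → run B
t=23: L0/L1/L2 = -/GF/- → run G
t=24: L0/L1/L2 = -/GF/- → run G
t=25: L0/L1/L2 = -/GF/- → run G
t=26: L0/L1/L2 = -/GF/- → run G
t=27: L0/L1/L2 = -/F/G → run F
t=28: L0/L1/L2 = -/F/G → run F
t=29: L0/L1/L2 = -/F/G → run F
t=30: L0/L1/L2 = -/F/G → run F
t=31: L0/L1/L2 = -/-/G → run G
t=32: L0/L1/L2 = -/-/G → run G
t=33: (idle)
t=34: (idle)
t=35: (idle)
t=36: (idle)
t=37: (idle)
t=38: (idle)

context switches = 12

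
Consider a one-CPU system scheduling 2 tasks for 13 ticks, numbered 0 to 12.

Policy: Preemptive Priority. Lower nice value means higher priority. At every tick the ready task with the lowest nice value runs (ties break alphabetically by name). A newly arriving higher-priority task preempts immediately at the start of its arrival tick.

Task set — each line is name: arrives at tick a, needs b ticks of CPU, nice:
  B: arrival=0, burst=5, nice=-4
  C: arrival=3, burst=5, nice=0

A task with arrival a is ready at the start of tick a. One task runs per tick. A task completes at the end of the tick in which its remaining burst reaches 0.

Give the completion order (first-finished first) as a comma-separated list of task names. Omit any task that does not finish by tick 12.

completion order = B, C

t=0: ready={B} → run B
t=1: ready={B} → run B
t=2: ready={B} → run B
t=3: ready={B,C} → run B
t=4: ready={B,C} → run B
t=5: ready={C} → run C
t=6: ready={C} → run C
t=7: ready={C} → run C
t=8: ready={C} → run C
t=9: ready={C} → run C
t=10: (idle)
t=11: (idle)
t=12: (idle)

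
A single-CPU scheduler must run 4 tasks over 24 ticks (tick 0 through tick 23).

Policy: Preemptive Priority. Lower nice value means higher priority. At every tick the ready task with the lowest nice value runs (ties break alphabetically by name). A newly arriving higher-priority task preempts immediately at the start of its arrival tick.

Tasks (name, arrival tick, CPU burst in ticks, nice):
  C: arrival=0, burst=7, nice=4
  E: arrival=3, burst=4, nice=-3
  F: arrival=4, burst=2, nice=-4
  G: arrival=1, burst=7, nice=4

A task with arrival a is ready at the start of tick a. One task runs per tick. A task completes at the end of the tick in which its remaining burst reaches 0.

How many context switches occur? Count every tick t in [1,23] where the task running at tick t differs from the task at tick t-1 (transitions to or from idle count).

context switches = 6

t=0: ready={C} → run C
t=1: ready={C,G} → run C
t=2: ready={C,G} → run C
t=3: ready={C,E,G} → run E
t=4: ready={C,E,F,G} → run F
t=5: ready={C,E,F,G} → run F
t=6: ready={C,E,G} → run E
t=7: ready={C,E,G} → run E
t=8: ready={C,E,G} → run E
t=9: ready={C,G} → run C
t=10: ready={C,G} → run C
t=11: ready={C,G} → run C
t=12: ready={C,G} → run C
t=13: ready={G} → run G
t=14: ready={G} → run G
t=15: ready={G} → run G
t=16: ready={G} → run G
t=17: ready={G} → run G
t=18: ready={G} → run G
t=19: ready={G} → run G
t=20: (idle)
t=21: (idle)
t=22: (idle)
t=23: (idle)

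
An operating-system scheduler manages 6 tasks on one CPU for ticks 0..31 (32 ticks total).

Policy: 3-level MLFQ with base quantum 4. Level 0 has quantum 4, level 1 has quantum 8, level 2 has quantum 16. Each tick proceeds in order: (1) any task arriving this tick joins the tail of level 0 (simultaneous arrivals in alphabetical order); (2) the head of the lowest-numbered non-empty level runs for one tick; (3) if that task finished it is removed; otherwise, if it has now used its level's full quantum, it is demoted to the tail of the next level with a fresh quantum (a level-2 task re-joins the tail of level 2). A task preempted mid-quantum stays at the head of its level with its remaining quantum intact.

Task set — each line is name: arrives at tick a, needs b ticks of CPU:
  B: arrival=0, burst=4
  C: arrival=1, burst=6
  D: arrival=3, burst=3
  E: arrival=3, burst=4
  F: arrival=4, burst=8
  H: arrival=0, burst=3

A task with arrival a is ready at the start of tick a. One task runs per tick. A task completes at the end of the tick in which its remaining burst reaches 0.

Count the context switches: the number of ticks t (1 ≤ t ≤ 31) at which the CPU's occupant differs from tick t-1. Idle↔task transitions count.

context switches = 8

t=0: L0/L1/L2 = BH/-/- → run B
t=1: L0/L1/L2 = BHC/-/- → run B
t=2: L0/L1/L2 = BHC/-/- → run B
t=3: L0/L1/L2 = BHCDE/-/- → run B
t=4: L0/L1/L2 = HCDEF/-/- → run H
t=5: L0/L1/L2 = HCDEF/-/- → run H
t=6: L0/L1/L2 = HCDEF/-/- → run H
t=7: L0/L1/L2 = CDEF/-/- → run C
t=8: L0/L1/L2 = CDEF/-/- → run C
t=9: L0/L1/L2 = CDEF/-/- → run C
t=10: L0/L1/L2 = CDEF/-/- → run C
t=11: L0/L1/L2 = DEF/C/- → run D
t=12: L0/L1/L2 = DEF/C/- → run D
t=13: L0/L1/L2 = DEF/C/- → run D
t=14: L0/L1/L2 = EF/C/- → run E
t=15: L0/L1/L2 = EF/C/- → run E
t=16: L0/L1/L2 = EF/C/- → run E
t=17: L0/L1/L2 = EF/C/- → run E
t=18: L0/L1/L2 = F/C/- → run F
t=19: L0/L1/L2 = F/C/- → run F
t=20: L0/L1/L2 = F/C/- → run F
t=21: L0/L1/L2 = F/C/- → run F
t=22: L0/L1/L2 = -/CF/- → run C
t=23: L0/L1/L2 = -/CF/- → run C
t=24: L0/L1/L2 = -/F/- → run F
t=25: L0/L1/L2 = -/F/- → run F
t=26: L0/L1/L2 = -/F/- → run F
t=27: L0/L1/L2 = -/F/- → run F
t=28: (idle)
t=29: (idle)
t=30: (idle)
t=31: (idle)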